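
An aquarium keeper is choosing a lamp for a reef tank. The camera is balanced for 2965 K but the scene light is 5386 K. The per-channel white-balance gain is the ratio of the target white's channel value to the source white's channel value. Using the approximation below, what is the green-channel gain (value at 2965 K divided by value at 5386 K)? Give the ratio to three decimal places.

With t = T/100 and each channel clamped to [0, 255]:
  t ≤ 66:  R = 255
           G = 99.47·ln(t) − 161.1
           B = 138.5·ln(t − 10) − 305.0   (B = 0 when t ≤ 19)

At 5386 K (t = 53.86):
  G = 99.47·ln 53.86 − 161.1 = 99.47·3.9864 − 161.1 = 235.426.
At 2965 K (t = 29.65):
  G = 99.47·ln 29.65 − 161.1 = 99.47·3.3895 − 161.1 = 176.050.
Gain = 176.050 / 235.426 = 0.7478 → 0.748.

0.748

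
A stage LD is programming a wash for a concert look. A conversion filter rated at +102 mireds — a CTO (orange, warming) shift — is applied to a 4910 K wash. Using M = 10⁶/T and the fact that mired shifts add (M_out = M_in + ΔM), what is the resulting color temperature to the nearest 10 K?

3270 K

M_in = 10⁶/4910 = 203.67 mireds.
M_out = 203.67 + (+102) = 305.67 mireds.
T_out = 10⁶/305.67 = 3271.5 K → 3270 K.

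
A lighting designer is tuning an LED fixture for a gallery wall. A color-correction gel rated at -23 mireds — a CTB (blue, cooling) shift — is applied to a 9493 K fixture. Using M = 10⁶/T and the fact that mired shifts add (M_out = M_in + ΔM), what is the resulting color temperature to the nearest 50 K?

M_in = 10⁶/9493 = 105.34 mireds.
M_out = 105.34 + (-23) = 82.34 mireds.
T_out = 10⁶/82.34 = 12144.7 K → 12150 K.

12150 K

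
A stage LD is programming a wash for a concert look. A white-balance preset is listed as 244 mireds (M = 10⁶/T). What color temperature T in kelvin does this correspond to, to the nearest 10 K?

4100 K

T = 10⁶ / 244 = 4098.36 K → 4100 K.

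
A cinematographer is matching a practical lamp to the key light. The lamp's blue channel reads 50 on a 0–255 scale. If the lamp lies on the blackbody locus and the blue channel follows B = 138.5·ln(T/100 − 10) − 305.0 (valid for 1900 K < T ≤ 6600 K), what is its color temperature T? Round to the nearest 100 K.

2300 K

ln(t − 10) = (50 + 305.0) / 138.5 = 2.5632.
t − 10 = e^2.5632 = 12.977, so t = 22.977.
T = 100·t = 2298 K → 2300 K to the nearest 100 K.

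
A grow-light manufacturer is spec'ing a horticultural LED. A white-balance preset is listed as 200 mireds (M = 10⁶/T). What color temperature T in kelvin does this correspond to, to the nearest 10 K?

T = 10⁶ / 200 = 5000.00 K → 5000 K.

5000 K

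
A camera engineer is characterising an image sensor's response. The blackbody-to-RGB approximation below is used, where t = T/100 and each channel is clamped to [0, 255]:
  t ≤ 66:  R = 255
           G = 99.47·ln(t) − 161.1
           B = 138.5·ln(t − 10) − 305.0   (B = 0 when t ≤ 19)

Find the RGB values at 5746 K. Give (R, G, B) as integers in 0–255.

(255, 242, 230)

t = 5746/100 = 57.46; the t ≤ 66 branch applies.
R = 255 by definition for t ≤ 66.
G = 99.47·ln 57.46 − 161.1 = 99.47·4.0511 − 161.1 = 241.862.
B = 138.5·ln(57.46 − 10) − 305.0 = 138.5·ln 47.46 − 305.0 = 138.5·3.8599 − 305.0 = 229.594.
Rounded: (255, 242, 230).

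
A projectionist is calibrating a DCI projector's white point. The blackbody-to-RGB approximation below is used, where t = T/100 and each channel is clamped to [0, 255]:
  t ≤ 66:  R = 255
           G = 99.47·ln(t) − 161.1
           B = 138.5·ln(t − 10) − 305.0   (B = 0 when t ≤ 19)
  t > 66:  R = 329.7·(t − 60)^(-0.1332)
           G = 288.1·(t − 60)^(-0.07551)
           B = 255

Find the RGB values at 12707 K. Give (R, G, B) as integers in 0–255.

t = 12707/100 = 127.07; the t > 66 branch applies.
R = 329.7·(127.07 − 60)^(-0.1332) = 329.7·67.07^(-0.1332) = 329.7·0.57109 = 188.289.
G = 288.1·(127.07 − 60)^(-0.07551) = 288.1·67.07^(-0.07551) = 288.1·0.72791 = 209.711.
B = 255 by definition for t > 66.
Rounded: (188, 210, 255).

(188, 210, 255)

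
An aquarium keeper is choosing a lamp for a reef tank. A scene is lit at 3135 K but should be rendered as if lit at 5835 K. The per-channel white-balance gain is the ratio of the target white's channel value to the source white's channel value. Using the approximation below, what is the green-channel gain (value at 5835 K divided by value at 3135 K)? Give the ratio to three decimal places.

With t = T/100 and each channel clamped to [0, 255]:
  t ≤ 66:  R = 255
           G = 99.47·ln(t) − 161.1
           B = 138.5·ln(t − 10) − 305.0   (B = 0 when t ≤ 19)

1.340

At 3135 K (t = 31.35):
  G = 99.47·ln 31.35 − 161.1 = 99.47·3.4452 − 161.1 = 181.595.
At 5835 K (t = 58.35):
  G = 99.47·ln 58.35 − 161.1 = 99.47·4.0665 − 161.1 = 243.391.
Gain = 243.391 / 181.595 = 1.3403 → 1.340.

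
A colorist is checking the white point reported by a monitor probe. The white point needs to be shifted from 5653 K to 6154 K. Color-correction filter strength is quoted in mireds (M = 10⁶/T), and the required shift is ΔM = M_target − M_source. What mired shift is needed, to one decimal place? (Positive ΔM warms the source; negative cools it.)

-14.4 mireds

M_source = 10⁶/5653 = 176.897; M_target = 10⁶/6154 = 162.496.
ΔM = 162.496 − 176.897 = -14.401 → -14.4 mireds, a cooling shift.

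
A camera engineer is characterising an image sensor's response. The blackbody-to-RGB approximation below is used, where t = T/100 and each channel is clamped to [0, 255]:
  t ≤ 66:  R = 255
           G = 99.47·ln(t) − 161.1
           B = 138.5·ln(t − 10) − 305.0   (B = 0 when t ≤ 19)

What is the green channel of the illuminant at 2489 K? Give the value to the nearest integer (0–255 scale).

t = 2489/100 = 24.89; the t ≤ 66 branch applies.
G = 99.47·ln 24.89 − 161.1 = 99.47·3.2145 − 161.1 = 158.643.
Rounded: 159.

159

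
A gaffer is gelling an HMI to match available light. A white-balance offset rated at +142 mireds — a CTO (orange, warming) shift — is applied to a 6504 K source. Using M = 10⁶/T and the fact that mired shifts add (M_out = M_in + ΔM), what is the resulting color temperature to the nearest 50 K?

M_in = 10⁶/6504 = 153.75 mireds.
M_out = 153.75 + (+142) = 295.75 mireds.
T_out = 10⁶/295.75 = 3381.2 K → 3400 K.

3400 K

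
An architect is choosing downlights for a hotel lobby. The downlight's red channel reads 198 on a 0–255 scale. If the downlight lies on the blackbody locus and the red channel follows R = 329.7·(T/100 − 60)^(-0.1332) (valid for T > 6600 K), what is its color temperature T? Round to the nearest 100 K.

10600 K

(t − 60)^(-0.1332) = 198/329.7 = 0.60055.
t − 60 = 0.60055^(1/-0.1332) = 0.60055^(-7.508) = 45.980, so t = 105.980.
T = 100·t = 10598 K → 10600 K to the nearest 100 K.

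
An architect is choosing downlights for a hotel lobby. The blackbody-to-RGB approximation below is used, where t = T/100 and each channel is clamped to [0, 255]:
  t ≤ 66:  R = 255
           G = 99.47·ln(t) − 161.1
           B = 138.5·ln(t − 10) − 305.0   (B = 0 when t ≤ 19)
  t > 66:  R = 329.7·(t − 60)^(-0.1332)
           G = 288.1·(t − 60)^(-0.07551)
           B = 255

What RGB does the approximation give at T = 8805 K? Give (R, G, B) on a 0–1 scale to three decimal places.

(0.829, 0.878, 1.000)

t = 8805/100 = 88.05; the t > 66 branch applies.
R = 329.7·(88.05 − 60)^(-0.1332) = 329.7·28.05^(-0.1332) = 329.7·0.64141 = 211.473.
G = 288.1·(88.05 − 60)^(-0.07551) = 288.1·28.05^(-0.07551) = 288.1·0.77744 = 223.980.
B = 255 by definition for t > 66.
Dividing each by 255: (0.8293, 0.8784, 1.0000) → (0.829, 0.878, 1.000).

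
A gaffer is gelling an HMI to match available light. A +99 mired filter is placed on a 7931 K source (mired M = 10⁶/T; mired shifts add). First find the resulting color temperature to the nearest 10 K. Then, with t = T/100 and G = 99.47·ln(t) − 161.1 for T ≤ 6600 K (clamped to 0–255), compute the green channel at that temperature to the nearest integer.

M_in = 10⁶/7931 = 126.09; M_out = 126.09 + (+99) = 225.09.
T_out = 10⁶/225.09 = 4442.7 K → 4440 K; t = 44.4.
G = 99.47·ln 44.4 − 161.1 = 99.47·3.7932 − 161.1 = 216.214.
Rounded: 216.

216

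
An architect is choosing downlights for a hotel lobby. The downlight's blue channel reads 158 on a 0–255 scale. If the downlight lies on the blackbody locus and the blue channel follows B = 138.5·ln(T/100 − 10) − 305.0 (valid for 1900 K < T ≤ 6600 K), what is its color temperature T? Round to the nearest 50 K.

3850 K

ln(t − 10) = (158 + 305.0) / 138.5 = 3.3430.
t − 10 = e^3.3430 = 28.303, so t = 38.303.
T = 100·t = 3830 K → 3850 K to the nearest 50 K.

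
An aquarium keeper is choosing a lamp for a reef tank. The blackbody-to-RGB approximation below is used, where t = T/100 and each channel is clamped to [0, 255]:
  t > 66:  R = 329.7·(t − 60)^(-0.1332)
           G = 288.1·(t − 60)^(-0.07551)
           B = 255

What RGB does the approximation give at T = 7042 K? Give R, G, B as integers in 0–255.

t = 7042/100 = 70.42; the t > 66 branch applies.
R = 329.7·(70.42 − 60)^(-0.1332) = 329.7·10.42^(-0.1332) = 329.7·0.73185 = 241.290.
G = 288.1·(70.42 − 60)^(-0.07551) = 288.1·10.42^(-0.07551) = 288.1·0.83780 = 241.370.
B = 255 by definition for t > 66.
Rounded: (241, 241, 255).

R=241, G=241, B=255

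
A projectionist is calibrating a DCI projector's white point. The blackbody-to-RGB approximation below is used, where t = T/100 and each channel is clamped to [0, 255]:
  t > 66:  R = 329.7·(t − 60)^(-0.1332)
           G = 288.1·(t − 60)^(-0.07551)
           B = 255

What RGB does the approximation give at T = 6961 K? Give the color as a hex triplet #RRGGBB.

#F4F3FF

t = 6961/100 = 69.61; the t > 66 branch applies.
R = 329.7·(69.61 − 60)^(-0.1332) = 329.7·9.61^(-0.1332) = 329.7·0.73978 = 243.905.
G = 288.1·(69.61 − 60)^(-0.07551) = 288.1·9.61^(-0.07551) = 288.1·0.84294 = 242.850.
B = 255 by definition for t > 66.
Rounded: (244, 243, 255).
In hex: #F4F3FF.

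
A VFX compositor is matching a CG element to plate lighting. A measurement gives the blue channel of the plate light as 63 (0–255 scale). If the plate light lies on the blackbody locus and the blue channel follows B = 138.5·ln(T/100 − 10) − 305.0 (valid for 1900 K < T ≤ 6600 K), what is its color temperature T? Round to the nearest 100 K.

ln(t − 10) = (63 + 305.0) / 138.5 = 2.6570.
t − 10 = e^2.6570 = 14.254, so t = 24.254.
T = 100·t = 2425 K → 2400 K to the nearest 100 K.

2400 K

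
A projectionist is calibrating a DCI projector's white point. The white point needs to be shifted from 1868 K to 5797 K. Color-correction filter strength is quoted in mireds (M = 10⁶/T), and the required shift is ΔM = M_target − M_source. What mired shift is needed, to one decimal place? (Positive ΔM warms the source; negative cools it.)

-362.8 mireds

M_source = 10⁶/1868 = 535.332; M_target = 10⁶/5797 = 172.503.
ΔM = 172.503 − 535.332 = -362.829 → -362.8 mireds, a cooling shift.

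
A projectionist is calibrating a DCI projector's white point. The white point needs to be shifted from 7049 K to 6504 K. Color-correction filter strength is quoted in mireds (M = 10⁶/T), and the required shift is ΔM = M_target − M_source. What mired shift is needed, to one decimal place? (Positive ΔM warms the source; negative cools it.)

M_source = 10⁶/7049 = 141.864; M_target = 10⁶/6504 = 153.752.
ΔM = 153.752 − 141.864 = 11.887 → +11.9 mireds, a warming shift.

+11.9 mireds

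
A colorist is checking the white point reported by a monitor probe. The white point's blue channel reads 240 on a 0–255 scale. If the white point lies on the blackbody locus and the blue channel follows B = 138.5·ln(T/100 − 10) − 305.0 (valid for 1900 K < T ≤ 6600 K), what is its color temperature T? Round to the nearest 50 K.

ln(t − 10) = (240 + 305.0) / 138.5 = 3.9350.
t − 10 = e^3.9350 = 51.163, so t = 61.163.
T = 100·t = 6116 K → 6100 K to the nearest 50 K.

6100 K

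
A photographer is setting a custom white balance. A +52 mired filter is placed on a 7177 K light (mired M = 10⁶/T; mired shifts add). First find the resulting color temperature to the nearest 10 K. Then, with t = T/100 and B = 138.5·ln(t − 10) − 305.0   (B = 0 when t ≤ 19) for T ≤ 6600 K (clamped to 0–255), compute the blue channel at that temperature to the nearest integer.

M_in = 10⁶/7177 = 139.33; M_out = 139.33 + (+52) = 191.33.
T_out = 10⁶/191.33 = 5226.5 K → 5230 K; t = 52.3.
B = 138.5·ln(52.3 − 10) − 305.0 = 138.5·ln 42.3 − 305.0 = 138.5·3.7448 − 305.0 = 213.653.
Rounded: 214.

214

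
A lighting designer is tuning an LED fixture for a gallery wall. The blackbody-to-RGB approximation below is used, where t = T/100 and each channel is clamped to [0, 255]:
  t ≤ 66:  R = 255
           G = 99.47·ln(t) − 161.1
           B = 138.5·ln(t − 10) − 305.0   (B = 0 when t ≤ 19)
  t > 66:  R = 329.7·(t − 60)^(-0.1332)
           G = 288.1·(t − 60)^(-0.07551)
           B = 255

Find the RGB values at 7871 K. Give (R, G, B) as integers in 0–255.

(223, 231, 255)

t = 7871/100 = 78.71; the t > 66 branch applies.
R = 329.7·(78.71 − 60)^(-0.1332) = 329.7·18.71^(-0.1332) = 329.7·0.67695 = 223.192.
G = 288.1·(78.71 − 60)^(-0.07551) = 288.1·18.71^(-0.07551) = 288.1·0.80158 = 230.935.
B = 255 by definition for t > 66.
Rounded: (223, 231, 255).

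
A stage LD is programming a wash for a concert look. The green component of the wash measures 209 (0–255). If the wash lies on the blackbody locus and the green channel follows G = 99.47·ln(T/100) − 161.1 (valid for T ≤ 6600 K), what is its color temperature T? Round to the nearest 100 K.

4100 K

ln t = (209 + 161.1) / 99.47 = 3.7207.
t = e^3.7207 = 41.294.
T = 100·t = 4129 K → 4100 K to the nearest 100 K.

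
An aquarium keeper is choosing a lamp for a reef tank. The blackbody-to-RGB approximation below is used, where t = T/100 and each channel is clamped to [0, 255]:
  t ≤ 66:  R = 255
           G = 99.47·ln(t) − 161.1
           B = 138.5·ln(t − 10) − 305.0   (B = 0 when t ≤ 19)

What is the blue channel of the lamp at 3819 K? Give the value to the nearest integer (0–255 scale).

t = 3819/100 = 38.19; the t ≤ 66 branch applies.
B = 138.5·ln(38.19 − 10) − 305.0 = 138.5·ln 28.19 − 305.0 = 138.5·3.3390 − 305.0 = 157.447.
Rounded: 157.

157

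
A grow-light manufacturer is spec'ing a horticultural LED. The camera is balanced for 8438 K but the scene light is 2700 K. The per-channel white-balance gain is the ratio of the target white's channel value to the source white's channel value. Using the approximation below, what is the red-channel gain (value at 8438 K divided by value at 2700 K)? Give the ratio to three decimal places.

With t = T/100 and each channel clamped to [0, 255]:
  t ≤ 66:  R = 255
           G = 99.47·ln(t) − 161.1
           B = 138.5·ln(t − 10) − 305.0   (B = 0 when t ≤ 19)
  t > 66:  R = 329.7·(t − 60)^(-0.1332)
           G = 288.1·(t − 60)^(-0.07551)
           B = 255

0.845

At 2700 K (t = 27):
  R = 255 by definition for t ≤ 66.
At 8438 K (t = 84.38):
  R = 329.7·(84.38 − 60)^(-0.1332) = 329.7·24.38^(-0.1332) = 329.7·0.65350 = 215.460.
Gain = 215.460 / 255.000 = 0.8449 → 0.845.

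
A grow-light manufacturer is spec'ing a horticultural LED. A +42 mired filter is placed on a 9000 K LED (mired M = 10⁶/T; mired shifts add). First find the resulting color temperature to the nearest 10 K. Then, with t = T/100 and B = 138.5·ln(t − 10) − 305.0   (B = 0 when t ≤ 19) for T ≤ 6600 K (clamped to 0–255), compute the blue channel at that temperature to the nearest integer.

M_in = 10⁶/9000 = 111.11; M_out = 111.11 + (+42) = 153.11.
T_out = 10⁶/153.11 = 6531.2 K → 6530 K; t = 65.3.
B = 138.5·ln(65.3 − 10) − 305.0 = 138.5·ln 55.3 − 305.0 = 138.5·4.0128 − 305.0 = 250.769.
Rounded: 251.

251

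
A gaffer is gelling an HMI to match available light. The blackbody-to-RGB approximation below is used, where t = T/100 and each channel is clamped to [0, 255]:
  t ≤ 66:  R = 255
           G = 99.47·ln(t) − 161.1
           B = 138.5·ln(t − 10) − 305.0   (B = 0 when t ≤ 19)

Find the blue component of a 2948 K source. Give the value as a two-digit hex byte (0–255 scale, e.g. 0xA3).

t = 2948/100 = 29.48; the t ≤ 66 branch applies.
B = 138.5·ln(29.48 − 10) − 305.0 = 138.5·ln 19.48 − 305.0 = 138.5·2.9694 − 305.0 = 106.260.
Rounded: 106; in hex, 0x6A.

0x6A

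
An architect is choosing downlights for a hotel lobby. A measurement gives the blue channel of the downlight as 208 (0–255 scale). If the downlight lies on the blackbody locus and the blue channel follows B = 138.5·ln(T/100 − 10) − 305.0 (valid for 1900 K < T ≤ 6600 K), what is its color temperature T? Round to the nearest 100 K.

ln(t − 10) = (208 + 305.0) / 138.5 = 3.7040.
t − 10 = e^3.7040 = 40.608, so t = 50.608.
T = 100·t = 5061 K → 5100 K to the nearest 100 K.

5100 K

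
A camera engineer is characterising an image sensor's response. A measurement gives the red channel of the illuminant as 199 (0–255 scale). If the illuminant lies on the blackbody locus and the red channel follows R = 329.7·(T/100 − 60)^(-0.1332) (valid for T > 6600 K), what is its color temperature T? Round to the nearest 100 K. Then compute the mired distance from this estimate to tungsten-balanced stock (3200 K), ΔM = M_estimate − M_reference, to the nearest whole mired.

-216 mireds

(t − 60)^(-0.1332) = 199/329.7 = 0.60358.
t − 60 = 0.60358^(1/-0.1332) = 0.60358^(-7.508) = 44.273, so t = 104.273.
T = 100·t = 10427 K → 10400 K to the nearest 100 K.
M_estimate = 10⁶/10400 = 96.15; M_reference = 10⁶/3200 = 312.50.
ΔM = 96.15 − 312.50 = -216.35 → -216 mireds.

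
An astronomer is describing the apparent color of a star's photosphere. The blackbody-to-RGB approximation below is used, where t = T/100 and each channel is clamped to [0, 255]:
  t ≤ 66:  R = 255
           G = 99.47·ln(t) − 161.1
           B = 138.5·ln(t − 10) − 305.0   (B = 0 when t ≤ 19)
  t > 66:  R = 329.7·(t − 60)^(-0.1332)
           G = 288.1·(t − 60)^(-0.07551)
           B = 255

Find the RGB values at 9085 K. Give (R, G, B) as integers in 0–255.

t = 9085/100 = 90.85; the t > 66 branch applies.
R = 329.7·(90.85 − 60)^(-0.1332) = 329.7·30.85^(-0.1332) = 329.7·0.63333 = 208.809.
G = 288.1·(90.85 − 60)^(-0.07551) = 288.1·30.85^(-0.07551) = 288.1·0.77187 = 222.377.
B = 255 by definition for t > 66.
Rounded: (209, 222, 255).

(209, 222, 255)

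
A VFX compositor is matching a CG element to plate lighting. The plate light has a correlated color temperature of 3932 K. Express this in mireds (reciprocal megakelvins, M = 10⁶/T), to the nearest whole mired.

M = 10⁶ / 3932 = 254.323 → 254 mireds.

254 mireds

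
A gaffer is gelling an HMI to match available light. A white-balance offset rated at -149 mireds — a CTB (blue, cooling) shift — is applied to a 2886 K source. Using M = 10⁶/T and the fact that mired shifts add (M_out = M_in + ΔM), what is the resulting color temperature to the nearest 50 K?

5050 K

M_in = 10⁶/2886 = 346.50 mireds.
M_out = 346.50 + (-149) = 197.50 mireds.
T_out = 10⁶/197.50 = 5063.3 K → 5050 K.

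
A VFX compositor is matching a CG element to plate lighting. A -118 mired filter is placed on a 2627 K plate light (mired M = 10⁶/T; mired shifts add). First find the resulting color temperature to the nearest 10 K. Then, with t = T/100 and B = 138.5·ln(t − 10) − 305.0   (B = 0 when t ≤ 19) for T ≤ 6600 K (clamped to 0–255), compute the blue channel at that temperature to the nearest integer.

157

M_in = 10⁶/2627 = 380.66; M_out = 380.66 + (-118) = 262.66.
T_out = 10⁶/262.66 = 3807.2 K → 3810 K; t = 38.1.
B = 138.5·ln(38.1 − 10) − 305.0 = 138.5·ln 28.1 − 305.0 = 138.5·3.3358 − 305.0 = 157.004.
Rounded: 157.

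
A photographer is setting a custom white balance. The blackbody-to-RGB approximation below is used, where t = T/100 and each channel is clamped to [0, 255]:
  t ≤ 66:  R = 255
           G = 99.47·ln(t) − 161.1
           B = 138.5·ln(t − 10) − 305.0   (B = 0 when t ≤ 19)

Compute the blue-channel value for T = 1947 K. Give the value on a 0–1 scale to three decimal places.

0.025

t = 1947/100 = 19.47; the t ≤ 66 branch applies.
B = 138.5·ln(19.47 − 10) − 305.0 = 138.5·ln 9.47 − 305.0 = 138.5·2.2481 − 305.0 = 6.366.
On a 0–1 scale: 6.366/255 = 0.0250 → 0.025.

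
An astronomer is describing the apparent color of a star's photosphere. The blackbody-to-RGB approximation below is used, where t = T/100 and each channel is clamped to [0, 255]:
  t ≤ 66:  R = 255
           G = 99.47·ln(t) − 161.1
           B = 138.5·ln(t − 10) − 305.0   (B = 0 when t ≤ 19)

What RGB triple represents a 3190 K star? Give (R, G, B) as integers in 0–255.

t = 3190/100 = 31.9; the t ≤ 66 branch applies.
R = 255 by definition for t ≤ 66.
G = 99.47·ln 31.9 − 161.1 = 99.47·3.4626 − 161.1 = 183.325.
B = 138.5·ln(31.9 − 10) − 305.0 = 138.5·ln 21.9 − 305.0 = 138.5·3.0865 − 305.0 = 122.478.
Rounded: (255, 183, 122).

(255, 183, 122)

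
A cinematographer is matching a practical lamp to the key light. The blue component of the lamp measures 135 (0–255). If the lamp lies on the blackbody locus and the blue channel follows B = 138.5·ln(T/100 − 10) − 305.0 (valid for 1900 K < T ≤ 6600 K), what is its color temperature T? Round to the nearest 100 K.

ln(t − 10) = (135 + 305.0) / 138.5 = 3.1769.
t − 10 = e^3.1769 = 23.972, so t = 33.972.
T = 100·t = 3397 K → 3400 K to the nearest 100 K.

3400 K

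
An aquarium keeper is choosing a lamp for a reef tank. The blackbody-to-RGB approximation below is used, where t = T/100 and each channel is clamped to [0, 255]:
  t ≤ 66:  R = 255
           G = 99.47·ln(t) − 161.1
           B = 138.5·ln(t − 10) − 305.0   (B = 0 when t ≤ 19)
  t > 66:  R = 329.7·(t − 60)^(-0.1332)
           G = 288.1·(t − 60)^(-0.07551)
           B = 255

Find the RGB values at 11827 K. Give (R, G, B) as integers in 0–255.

(192, 212, 255)

t = 11827/100 = 118.27; the t > 66 branch applies.
R = 329.7·(118.27 − 60)^(-0.1332) = 329.7·58.27^(-0.1332) = 329.7·0.58189 = 191.850.
G = 288.1·(118.27 − 60)^(-0.07551) = 288.1·58.27^(-0.07551) = 288.1·0.73568 = 211.951.
B = 255 by definition for t > 66.
Rounded: (192, 212, 255).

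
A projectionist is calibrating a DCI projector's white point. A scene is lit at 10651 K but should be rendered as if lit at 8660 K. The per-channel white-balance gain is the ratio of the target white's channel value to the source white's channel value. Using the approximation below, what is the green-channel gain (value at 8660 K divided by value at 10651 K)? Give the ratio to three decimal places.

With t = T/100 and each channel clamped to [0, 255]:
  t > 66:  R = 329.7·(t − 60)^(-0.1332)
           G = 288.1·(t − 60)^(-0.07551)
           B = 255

1.043

At 10651 K (t = 106.51):
  G = 288.1·(106.51 − 60)^(-0.07551) = 288.1·46.51^(-0.07551) = 288.1·0.74831 = 215.589.
At 8660 K (t = 86.6):
  G = 288.1·(86.6 − 60)^(-0.07551) = 288.1·26.6^(-0.07551) = 288.1·0.78056 = 224.880.
Gain = 224.880 / 215.589 = 1.0431 → 1.043.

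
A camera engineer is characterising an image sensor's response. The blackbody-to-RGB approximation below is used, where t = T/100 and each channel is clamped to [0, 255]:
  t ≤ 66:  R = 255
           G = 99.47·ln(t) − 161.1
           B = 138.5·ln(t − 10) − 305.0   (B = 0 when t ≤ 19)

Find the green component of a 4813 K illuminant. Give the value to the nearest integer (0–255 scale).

224

t = 4813/100 = 48.13; the t ≤ 66 branch applies.
G = 99.47·ln 48.13 − 161.1 = 99.47·3.8739 − 161.1 = 224.237.
Rounded: 224.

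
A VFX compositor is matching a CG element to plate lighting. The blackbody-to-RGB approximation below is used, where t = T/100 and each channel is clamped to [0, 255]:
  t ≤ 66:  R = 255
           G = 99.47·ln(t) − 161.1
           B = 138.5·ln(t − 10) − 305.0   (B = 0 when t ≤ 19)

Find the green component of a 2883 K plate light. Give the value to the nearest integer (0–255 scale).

173

t = 2883/100 = 28.83; the t ≤ 66 branch applies.
G = 99.47·ln 28.83 − 161.1 = 99.47·3.3614 − 161.1 = 173.260.
Rounded: 173.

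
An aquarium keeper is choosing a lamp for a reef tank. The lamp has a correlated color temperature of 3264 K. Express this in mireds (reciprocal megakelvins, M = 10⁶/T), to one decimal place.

M = 10⁶ / 3264 = 306.373 → 306.4 mireds.

306.4 mireds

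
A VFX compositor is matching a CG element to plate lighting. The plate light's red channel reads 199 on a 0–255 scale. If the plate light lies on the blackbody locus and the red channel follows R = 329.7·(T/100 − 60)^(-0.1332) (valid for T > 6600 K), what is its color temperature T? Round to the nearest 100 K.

(t − 60)^(-0.1332) = 199/329.7 = 0.60358.
t − 60 = 0.60358^(1/-0.1332) = 0.60358^(-7.508) = 44.273, so t = 104.273.
T = 100·t = 10427 K → 10400 K to the nearest 100 K.

10400 K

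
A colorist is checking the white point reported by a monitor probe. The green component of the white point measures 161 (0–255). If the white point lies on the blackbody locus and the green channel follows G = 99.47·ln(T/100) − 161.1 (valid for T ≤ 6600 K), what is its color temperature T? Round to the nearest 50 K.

2550 K

ln t = (161 + 161.1) / 99.47 = 3.2382.
t = e^3.2382 = 25.487.
T = 100·t = 2549 K → 2550 K to the nearest 50 K.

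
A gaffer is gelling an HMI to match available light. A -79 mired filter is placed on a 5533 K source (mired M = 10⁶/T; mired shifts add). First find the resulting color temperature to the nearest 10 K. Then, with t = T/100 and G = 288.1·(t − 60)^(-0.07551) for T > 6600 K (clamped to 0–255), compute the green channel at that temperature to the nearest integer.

M_in = 10⁶/5533 = 180.73; M_out = 180.73 + (-79) = 101.73.
T_out = 10⁶/101.73 = 9829.6 K → 9830 K; t = 98.3.
G = 288.1·(98.3 − 60)^(-0.07551) = 288.1·38.3^(-0.07551) = 288.1·0.75937 = 218.774.
Rounded: 219.

219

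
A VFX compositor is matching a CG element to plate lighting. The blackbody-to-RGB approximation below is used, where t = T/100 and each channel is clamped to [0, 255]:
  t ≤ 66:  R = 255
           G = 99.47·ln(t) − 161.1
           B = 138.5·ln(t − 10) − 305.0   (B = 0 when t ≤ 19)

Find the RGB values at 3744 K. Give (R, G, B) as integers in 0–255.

t = 3744/100 = 37.44; the t ≤ 66 branch applies.
R = 255 by definition for t ≤ 66.
G = 99.47·ln 37.44 − 161.1 = 99.47·3.6227 − 161.1 = 199.254.
B = 138.5·ln(37.44 − 10) − 305.0 = 138.5·ln 27.44 − 305.0 = 138.5·3.3120 − 305.0 = 153.712.
Rounded: (255, 199, 154).

(255, 199, 154)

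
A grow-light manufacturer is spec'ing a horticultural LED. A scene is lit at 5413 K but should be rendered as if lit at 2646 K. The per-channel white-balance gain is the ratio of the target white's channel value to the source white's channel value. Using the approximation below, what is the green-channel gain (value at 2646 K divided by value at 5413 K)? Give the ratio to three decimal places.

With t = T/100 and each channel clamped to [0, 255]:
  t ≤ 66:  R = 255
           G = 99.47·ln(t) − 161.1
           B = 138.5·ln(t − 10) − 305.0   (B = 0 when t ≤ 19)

At 5413 K (t = 54.13):
  G = 99.47·ln 54.13 − 161.1 = 99.47·3.9914 − 161.1 = 235.923.
At 2646 K (t = 26.46):
  G = 99.47·ln 26.46 − 161.1 = 99.47·3.2756 − 161.1 = 164.727.
Gain = 164.727 / 235.923 = 0.6982 → 0.698.

0.698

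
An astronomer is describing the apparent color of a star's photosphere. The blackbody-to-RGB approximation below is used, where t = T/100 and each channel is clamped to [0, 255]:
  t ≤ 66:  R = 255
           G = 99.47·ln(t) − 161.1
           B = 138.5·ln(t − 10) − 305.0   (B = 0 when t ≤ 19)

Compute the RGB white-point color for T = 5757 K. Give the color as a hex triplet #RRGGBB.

#FFF2E6

t = 5757/100 = 57.57; the t ≤ 66 branch applies.
R = 255 by definition for t ≤ 66.
G = 99.47·ln 57.57 − 161.1 = 99.47·4.0530 − 161.1 = 242.052.
B = 138.5·ln(57.57 − 10) − 305.0 = 138.5·ln 47.57 − 305.0 = 138.5·3.8622 − 305.0 = 229.915.
Rounded: (255, 242, 230).
In hex: #FFF2E6.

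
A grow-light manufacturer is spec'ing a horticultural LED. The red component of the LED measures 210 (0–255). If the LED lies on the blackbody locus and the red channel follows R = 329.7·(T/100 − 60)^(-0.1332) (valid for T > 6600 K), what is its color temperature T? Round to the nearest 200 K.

(t − 60)^(-0.1332) = 210/329.7 = 0.63694.
t − 60 = 0.63694^(1/-0.1332) = 0.63694^(-7.508) = 29.561, so t = 89.561.
T = 100·t = 8956 K → 9000 K to the nearest 200 K.

9000 K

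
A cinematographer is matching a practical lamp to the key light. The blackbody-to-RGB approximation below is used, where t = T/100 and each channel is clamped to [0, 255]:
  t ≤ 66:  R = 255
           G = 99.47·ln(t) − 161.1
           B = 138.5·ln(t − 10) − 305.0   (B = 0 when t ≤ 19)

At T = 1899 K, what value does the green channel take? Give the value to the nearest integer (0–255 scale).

t = 1899/100 = 18.99; the t ≤ 66 branch applies.
G = 99.47·ln 18.99 − 161.1 = 99.47·2.9439 − 161.1 = 131.731.
Rounded: 132.

132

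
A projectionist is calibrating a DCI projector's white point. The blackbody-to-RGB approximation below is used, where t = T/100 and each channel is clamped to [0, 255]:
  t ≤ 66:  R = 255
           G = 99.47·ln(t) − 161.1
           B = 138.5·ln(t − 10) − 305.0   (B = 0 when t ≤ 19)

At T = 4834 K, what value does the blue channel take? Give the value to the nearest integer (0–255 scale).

t = 4834/100 = 48.34; the t ≤ 66 branch applies.
B = 138.5·ln(48.34 − 10) − 305.0 = 138.5·ln 38.34 − 305.0 = 138.5·3.6465 − 305.0 = 200.039.
Rounded: 200.

200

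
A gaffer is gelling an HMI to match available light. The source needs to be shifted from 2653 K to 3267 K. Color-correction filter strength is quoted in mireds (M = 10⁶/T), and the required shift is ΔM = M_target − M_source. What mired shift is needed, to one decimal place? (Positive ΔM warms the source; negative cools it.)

M_source = 10⁶/2653 = 376.932; M_target = 10⁶/3267 = 306.091.
ΔM = 306.091 − 376.932 = -70.841 → -70.8 mireds, a cooling shift.

-70.8 mireds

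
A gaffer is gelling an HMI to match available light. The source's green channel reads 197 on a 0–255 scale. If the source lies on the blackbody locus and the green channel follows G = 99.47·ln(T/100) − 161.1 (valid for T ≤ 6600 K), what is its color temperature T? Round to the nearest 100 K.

ln t = (197 + 161.1) / 99.47 = 3.6001.
t = e^3.6001 = 36.601.
T = 100·t = 3660 K → 3700 K to the nearest 100 K.

3700 K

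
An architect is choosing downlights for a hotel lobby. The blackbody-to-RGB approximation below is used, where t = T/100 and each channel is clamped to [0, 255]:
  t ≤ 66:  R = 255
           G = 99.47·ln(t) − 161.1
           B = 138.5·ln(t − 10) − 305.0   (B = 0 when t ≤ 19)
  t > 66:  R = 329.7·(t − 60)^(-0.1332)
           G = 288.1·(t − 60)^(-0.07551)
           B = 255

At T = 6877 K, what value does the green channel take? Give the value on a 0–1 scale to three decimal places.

t = 6877/100 = 68.77; the t > 66 branch applies.
G = 288.1·(68.77 − 60)^(-0.07551) = 288.1·8.77^(-0.07551) = 288.1·0.84878 = 244.533.
On a 0–1 scale: 244.533/255 = 0.9590 → 0.959.

0.959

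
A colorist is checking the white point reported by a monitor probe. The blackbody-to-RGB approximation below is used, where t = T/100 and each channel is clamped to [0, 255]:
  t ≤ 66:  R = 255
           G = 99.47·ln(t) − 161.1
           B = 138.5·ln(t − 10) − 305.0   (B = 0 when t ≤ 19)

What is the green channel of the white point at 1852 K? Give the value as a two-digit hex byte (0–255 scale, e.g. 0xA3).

0x81

t = 1852/100 = 18.52; the t ≤ 66 branch applies.
G = 99.47·ln 18.52 − 161.1 = 99.47·2.9189 − 161.1 = 129.238.
Rounded: 129; in hex, 0x81.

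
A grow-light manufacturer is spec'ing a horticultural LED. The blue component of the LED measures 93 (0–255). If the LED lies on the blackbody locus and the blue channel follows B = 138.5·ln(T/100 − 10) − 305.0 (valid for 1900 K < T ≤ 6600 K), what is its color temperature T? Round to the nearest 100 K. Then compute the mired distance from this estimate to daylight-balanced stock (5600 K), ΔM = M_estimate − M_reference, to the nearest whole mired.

ln(t − 10) = (93 + 305.0) / 138.5 = 2.8736.
t − 10 = e^2.8736 = 17.701, so t = 27.701.
T = 100·t = 2770 K → 2800 K to the nearest 100 K.
M_estimate = 10⁶/2800 = 357.14; M_reference = 10⁶/5600 = 178.57.
ΔM = 357.14 − 178.57 = 178.57 → +179 mireds.

+179 mireds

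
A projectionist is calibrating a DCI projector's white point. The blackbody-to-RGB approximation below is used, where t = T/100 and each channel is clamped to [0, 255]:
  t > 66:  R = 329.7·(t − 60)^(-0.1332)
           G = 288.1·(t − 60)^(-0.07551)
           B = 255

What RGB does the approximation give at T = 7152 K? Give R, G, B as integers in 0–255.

R=238, G=240, B=255

t = 7152/100 = 71.52; the t > 66 branch applies.
R = 329.7·(71.52 − 60)^(-0.1332) = 329.7·11.52^(-0.1332) = 329.7·0.72213 = 238.086.
G = 288.1·(71.52 − 60)^(-0.07551) = 288.1·11.52^(-0.07551) = 288.1·0.83148 = 239.548.
B = 255 by definition for t > 66.
Rounded: (238, 240, 255).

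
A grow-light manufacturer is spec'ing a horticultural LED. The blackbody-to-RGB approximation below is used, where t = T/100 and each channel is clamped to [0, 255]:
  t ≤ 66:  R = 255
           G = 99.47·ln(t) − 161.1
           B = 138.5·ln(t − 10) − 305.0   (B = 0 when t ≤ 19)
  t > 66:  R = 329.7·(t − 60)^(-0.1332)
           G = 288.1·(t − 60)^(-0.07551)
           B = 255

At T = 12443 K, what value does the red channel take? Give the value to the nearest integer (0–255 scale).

t = 12443/100 = 124.43; the t > 66 branch applies.
R = 329.7·(124.43 − 60)^(-0.1332) = 329.7·64.43^(-0.1332) = 329.7·0.57416 = 189.299.
Rounded: 189.

189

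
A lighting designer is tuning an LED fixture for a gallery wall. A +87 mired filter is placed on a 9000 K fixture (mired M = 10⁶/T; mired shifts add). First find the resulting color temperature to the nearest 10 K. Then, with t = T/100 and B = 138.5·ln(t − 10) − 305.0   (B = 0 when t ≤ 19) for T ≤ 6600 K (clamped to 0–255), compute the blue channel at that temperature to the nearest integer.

208

M_in = 10⁶/9000 = 111.11; M_out = 111.11 + (+87) = 198.11.
T_out = 10⁶/198.11 = 5047.7 K → 5050 K; t = 50.5.
B = 138.5·ln(50.5 − 10) − 305.0 = 138.5·ln 40.5 − 305.0 = 138.5·3.7013 − 305.0 = 207.630.
Rounded: 208.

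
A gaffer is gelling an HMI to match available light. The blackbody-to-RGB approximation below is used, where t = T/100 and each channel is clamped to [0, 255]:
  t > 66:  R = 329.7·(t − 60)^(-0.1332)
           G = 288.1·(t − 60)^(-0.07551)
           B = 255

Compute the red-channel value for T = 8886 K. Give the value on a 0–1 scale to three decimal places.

0.826

t = 8886/100 = 88.86; the t > 66 branch applies.
R = 329.7·(88.86 − 60)^(-0.1332) = 329.7·28.86^(-0.1332) = 329.7·0.63898 = 210.672.
On a 0–1 scale: 210.672/255 = 0.8262 → 0.826.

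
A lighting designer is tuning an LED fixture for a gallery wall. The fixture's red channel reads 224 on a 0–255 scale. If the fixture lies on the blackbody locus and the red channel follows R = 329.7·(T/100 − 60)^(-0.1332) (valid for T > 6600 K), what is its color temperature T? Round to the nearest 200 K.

(t − 60)^(-0.1332) = 224/329.7 = 0.67941.
t − 60 = 0.67941^(1/-0.1332) = 0.67941^(-7.508) = 18.209, so t = 78.209.
T = 100·t = 7821 K → 7800 K to the nearest 200 K.

7800 K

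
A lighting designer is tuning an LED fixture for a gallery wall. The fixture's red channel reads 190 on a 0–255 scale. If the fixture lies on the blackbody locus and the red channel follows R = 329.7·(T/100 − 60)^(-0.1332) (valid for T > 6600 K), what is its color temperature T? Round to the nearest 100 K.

(t − 60)^(-0.1332) = 190/329.7 = 0.57628.
t − 60 = 0.57628^(1/-0.1332) = 0.57628^(-7.508) = 62.667, so t = 122.667.
T = 100·t = 12267 K → 12300 K to the nearest 100 K.

12300 K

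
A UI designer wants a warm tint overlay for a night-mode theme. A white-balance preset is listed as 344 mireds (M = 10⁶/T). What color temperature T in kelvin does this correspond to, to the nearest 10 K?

T = 10⁶ / 344 = 2906.98 K → 2910 K.

2910 K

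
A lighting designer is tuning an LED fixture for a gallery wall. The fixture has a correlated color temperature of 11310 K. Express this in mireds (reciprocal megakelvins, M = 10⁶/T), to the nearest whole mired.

M = 10⁶ / 11310 = 88.417 → 88 mireds.

88 mireds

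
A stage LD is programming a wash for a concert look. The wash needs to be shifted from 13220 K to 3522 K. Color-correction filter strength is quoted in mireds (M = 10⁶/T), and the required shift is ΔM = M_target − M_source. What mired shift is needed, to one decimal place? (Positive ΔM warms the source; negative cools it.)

M_source = 10⁶/13220 = 75.643; M_target = 10⁶/3522 = 283.930.
ΔM = 283.930 − 75.643 = 208.287 → +208.3 mireds, a warming shift.

+208.3 mireds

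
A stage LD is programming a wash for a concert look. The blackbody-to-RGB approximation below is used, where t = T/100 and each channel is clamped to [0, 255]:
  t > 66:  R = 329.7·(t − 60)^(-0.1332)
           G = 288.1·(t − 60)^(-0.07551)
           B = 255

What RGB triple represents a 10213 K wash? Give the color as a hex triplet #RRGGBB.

#C8D9FF

t = 10213/100 = 102.13; the t > 66 branch applies.
R = 329.7·(102.13 − 60)^(-0.1332) = 329.7·42.13^(-0.1332) = 329.7·0.60758 = 200.320.
G = 288.1·(102.13 − 60)^(-0.07551) = 288.1·42.13^(-0.07551) = 288.1·0.75392 = 217.205.
B = 255 by definition for t > 66.
Rounded: (200, 217, 255).
In hex: #C8D9FF.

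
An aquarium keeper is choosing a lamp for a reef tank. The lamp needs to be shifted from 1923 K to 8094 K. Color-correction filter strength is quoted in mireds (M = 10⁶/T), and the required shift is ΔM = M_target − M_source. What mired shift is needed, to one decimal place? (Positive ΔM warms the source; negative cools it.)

-396.5 mireds

M_source = 10⁶/1923 = 520.021; M_target = 10⁶/8094 = 123.548.
ΔM = 123.548 − 520.021 = -396.472 → -396.5 mireds, a cooling shift.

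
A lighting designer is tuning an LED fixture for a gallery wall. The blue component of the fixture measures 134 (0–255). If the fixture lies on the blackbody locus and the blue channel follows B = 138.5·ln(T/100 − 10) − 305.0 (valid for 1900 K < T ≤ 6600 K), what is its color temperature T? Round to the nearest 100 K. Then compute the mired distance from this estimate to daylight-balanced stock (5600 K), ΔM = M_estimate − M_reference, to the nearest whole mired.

ln(t − 10) = (134 + 305.0) / 138.5 = 3.1697.
t − 10 = e^3.1697 = 23.800, so t = 33.800.
T = 100·t = 3380 K → 3400 K to the nearest 100 K.
M_estimate = 10⁶/3400 = 294.12; M_reference = 10⁶/5600 = 178.57.
ΔM = 294.12 − 178.57 = 115.55 → +116 mireds.

+116 mireds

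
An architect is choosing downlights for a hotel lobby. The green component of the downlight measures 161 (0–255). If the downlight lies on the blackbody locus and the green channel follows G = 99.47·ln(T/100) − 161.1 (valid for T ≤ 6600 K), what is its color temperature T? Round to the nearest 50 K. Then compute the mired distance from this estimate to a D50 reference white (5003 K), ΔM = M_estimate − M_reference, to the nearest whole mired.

+192 mireds

ln t = (161 + 161.1) / 99.47 = 3.2382.
t = e^3.2382 = 25.487.
T = 100·t = 2549 K → 2550 K to the nearest 50 K.
M_estimate = 10⁶/2550 = 392.16; M_reference = 10⁶/5003 = 199.88.
ΔM = 392.16 − 199.88 = 192.28 → +192 mireds.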